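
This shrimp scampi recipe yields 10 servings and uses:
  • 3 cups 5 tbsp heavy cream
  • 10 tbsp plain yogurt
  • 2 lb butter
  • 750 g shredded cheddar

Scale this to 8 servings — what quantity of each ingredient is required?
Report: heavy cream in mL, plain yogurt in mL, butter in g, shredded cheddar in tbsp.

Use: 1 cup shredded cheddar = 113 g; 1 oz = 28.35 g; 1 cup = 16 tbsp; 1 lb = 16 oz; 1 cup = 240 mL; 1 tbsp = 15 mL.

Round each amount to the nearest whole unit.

heavy cream: 636 mL; plain yogurt: 120 mL; butter: 726 g; shredded cheddar: 85 tbsp

Scaling factor: 8/10 = 4/5 = 0.8.
heavy cream: (3 cup + 5 tbsp = 3.3125 cup) × 4/5 × 240 mL/cup = 636 mL
plain yogurt: 10 tbsp × 4/5 × 15 mL/tbsp = 120 mL
butter: 2 lb × 4/5 × 16 oz/lb × 28.35 g/oz ≈ 726 g
shredded cheddar: 750 g × 4/5 ÷ 113 g/cup × 16 tbsp/cup ≈ 85 tbsp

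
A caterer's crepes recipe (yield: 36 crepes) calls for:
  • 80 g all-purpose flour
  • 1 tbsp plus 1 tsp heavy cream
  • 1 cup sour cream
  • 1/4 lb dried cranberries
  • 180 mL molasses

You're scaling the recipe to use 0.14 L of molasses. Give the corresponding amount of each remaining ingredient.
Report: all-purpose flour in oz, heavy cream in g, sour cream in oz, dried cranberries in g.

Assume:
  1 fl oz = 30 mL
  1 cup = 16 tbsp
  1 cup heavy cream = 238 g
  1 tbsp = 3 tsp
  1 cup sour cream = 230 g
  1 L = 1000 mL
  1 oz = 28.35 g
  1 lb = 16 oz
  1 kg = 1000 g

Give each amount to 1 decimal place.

The original recipe has 0.18 L of molasses, so the scaling factor is 0.14 ÷ 0.18 = 7/9.
all-purpose flour: 80 g × 7/9 ÷ 28.35 g/oz ≈ 2.2 oz
heavy cream: (1 tbsp + 1 tsp = 4/3 tbsp) × 7/9 ÷ 16 tbsp/cup × 238 g/cup ≈ 15.4 g
sour cream: 1 cup × 7/9 × 230 g/cup ÷ 28.35 g/oz ≈ 6.3 oz
dried cranberries: 0.25 lb × 7/9 × 16 oz/lb × 28.35 g/oz = 88.2 g

all-purpose flour: 2.2 oz; heavy cream: 15.4 g; sour cream: 6.3 oz; dried cranberries: 88.2 g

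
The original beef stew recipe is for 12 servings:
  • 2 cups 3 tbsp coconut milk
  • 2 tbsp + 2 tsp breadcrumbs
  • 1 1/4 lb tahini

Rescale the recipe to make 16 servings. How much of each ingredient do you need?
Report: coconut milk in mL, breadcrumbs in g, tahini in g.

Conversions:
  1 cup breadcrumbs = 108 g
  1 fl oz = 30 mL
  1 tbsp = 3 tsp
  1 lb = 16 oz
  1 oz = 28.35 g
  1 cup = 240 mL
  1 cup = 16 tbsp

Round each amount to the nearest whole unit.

coconut milk: 700 mL; breadcrumbs: 24 g; tahini: 756 g

Scaling factor: 16/12 = 4/3.
coconut milk: (2 cup + 3 tbsp = 2.1875 cup) × 4/3 × 240 mL/cup = 700 mL
breadcrumbs: (2 tbsp + 2 tsp = 8/3 tbsp) × 4/3 ÷ 16 tbsp/cup × 108 g/cup = 24 g
tahini: 1.25 lb × 4/3 × 16 oz/lb × 28.35 g/oz = 756 g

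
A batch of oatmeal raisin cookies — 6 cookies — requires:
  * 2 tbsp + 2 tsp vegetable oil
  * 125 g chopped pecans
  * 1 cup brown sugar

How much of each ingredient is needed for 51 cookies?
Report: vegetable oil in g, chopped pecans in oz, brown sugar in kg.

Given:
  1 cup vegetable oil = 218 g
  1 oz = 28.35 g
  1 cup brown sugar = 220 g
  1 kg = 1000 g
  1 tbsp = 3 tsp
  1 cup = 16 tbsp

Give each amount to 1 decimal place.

vegetable oil: 308.8 g; chopped pecans: 37.5 oz; brown sugar: 1.9 kg

Scaling factor: 51/6 = 17/2 = 8.5.
vegetable oil: (2 tbsp + 2 tsp = 8/3 tbsp) × 17/2 ÷ 16 tbsp/cup × 218 g/cup ≈ 308.8 g
chopped pecans: 125 g × 17/2 ÷ 28.35 g/oz ≈ 37.5 oz
brown sugar: 1 cup × 17/2 × 220 g/cup ÷ 1000 g/kg ≈ 1.9 kg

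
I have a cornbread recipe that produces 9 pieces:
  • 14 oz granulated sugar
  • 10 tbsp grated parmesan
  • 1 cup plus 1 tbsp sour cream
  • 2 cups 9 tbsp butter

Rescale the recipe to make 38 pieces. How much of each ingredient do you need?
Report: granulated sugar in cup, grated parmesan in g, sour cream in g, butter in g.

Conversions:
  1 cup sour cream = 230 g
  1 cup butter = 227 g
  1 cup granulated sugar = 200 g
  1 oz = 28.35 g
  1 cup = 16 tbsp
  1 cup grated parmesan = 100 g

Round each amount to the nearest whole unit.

Scaling factor: 38/9.
granulated sugar: 14 oz × 38/9 × 28.35 g/oz ÷ 200 g/cup ≈ 8 cup
grated parmesan: 10 tbsp × 38/9 ÷ 16 tbsp/cup × 100 g/cup ≈ 264 g
sour cream: (1 cup + 1 tbsp = 1.0625 cup) × 38/9 × 230 g/cup ≈ 1032 g
butter: (2 cup + 9 tbsp = 2.5625 cup) × 38/9 × 227 g/cup ≈ 2456 g

granulated sugar: 8 cup; grated parmesan: 264 g; sour cream: 1032 g; butter: 2456 g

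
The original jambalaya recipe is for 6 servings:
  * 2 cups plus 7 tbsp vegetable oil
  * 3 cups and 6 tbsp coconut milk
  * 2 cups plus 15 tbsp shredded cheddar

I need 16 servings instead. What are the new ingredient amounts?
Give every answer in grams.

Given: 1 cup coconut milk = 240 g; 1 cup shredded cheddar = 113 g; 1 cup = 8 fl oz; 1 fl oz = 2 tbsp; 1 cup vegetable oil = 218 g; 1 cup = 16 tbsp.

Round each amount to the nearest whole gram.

vegetable oil: 1417 g; coconut milk: 2160 g; shredded cheddar: 885 g

Scaling factor: 16/6 = 8/3.
vegetable oil: (2 cup + 7 tbsp = 2.4375 cup) × 8/3 × 218 g/cup = 1417 g
coconut milk: (3 cup + 6 tbsp = 3.375 cup) × 8/3 × 240 g/cup = 2160 g
shredded cheddar: (2 cup + 15 tbsp = 2.9375 cup) × 8/3 × 113 g/cup ≈ 885 g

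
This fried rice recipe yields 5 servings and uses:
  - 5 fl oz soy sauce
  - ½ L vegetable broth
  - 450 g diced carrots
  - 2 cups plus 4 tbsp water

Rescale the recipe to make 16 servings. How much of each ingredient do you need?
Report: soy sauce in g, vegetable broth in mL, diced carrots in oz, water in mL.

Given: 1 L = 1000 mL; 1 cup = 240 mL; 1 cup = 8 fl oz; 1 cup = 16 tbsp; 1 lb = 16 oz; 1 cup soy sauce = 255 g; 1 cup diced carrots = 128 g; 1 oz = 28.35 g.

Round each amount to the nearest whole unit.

Scaling factor: 16/5 = 3.2.
soy sauce: 5 fl oz × 16/5 ÷ 8 fl oz/cup × 255 g/cup = 510 g
vegetable broth: 0.5 L × 16/5 × 1000 mL/L = 1600 mL
diced carrots: 450 g × 16/5 ÷ 28.35 g/oz ≈ 51 oz
water: (2 cup + 4 tbsp = 2.25 cup) × 16/5 × 240 mL/cup = 1728 mL

soy sauce: 510 g; vegetable broth: 1600 mL; diced carrots: 51 oz; water: 1728 mL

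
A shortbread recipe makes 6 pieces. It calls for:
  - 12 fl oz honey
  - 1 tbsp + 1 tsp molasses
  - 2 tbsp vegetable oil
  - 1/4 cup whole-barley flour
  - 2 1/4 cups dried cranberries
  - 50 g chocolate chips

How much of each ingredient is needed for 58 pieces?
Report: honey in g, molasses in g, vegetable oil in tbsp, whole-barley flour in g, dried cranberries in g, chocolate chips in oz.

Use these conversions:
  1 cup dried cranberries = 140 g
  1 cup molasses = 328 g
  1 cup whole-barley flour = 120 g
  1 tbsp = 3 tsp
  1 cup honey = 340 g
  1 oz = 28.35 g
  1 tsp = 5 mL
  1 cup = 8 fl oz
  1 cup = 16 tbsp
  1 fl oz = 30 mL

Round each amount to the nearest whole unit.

Scaling factor: 58/6 = 29/3.
honey: 12 fl oz × 29/3 ÷ 8 fl oz/cup × 340 g/cup = 4930 g
molasses: (1 tbsp + 1 tsp = 4/3 tbsp) × 29/3 ÷ 16 tbsp/cup × 328 g/cup ≈ 264 g
vegetable oil: 2 tbsp × 29/3 ≈ 19 tbsp
whole-barley flour: 0.25 cup × 29/3 × 120 g/cup = 290 g
dried cranberries: 2.25 cup × 29/3 × 140 g/cup = 3045 g
chocolate chips: 50 g × 29/3 ÷ 28.35 g/oz ≈ 17 oz

honey: 4930 g; molasses: 264 g; vegetable oil: 19 tbsp; whole-barley flour: 290 g; dried cranberries: 3045 g; chocolate chips: 17 oz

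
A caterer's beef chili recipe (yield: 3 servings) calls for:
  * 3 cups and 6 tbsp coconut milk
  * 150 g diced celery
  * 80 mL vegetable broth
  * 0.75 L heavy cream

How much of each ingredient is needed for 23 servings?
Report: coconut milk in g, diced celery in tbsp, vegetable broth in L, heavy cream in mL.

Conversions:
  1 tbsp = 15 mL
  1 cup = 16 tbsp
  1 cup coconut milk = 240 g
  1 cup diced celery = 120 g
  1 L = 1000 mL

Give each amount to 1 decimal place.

Scaling factor: 23/3.
coconut milk: (3 cup + 6 tbsp = 3.375 cup) × 23/3 × 240 g/cup = 6210.0 g
diced celery: 150 g × 23/3 ÷ 120 g/cup × 16 tbsp/cup ≈ 153.3 tbsp
vegetable broth: 80 mL × 23/3 ÷ 1000 mL/L ≈ 0.6 L
heavy cream: 0.75 L × 23/3 × 1000 mL/L = 5750.0 mL

coconut milk: 6210.0 g; diced celery: 153.3 tbsp; vegetable broth: 0.6 L; heavy cream: 5750.0 mL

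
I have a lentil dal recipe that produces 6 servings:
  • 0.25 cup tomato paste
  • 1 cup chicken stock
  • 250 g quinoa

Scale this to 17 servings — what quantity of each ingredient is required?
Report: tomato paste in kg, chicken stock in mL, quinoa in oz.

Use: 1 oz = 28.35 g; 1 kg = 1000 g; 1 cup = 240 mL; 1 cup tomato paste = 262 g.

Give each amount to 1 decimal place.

Scaling factor: 17/6.
tomato paste: 0.25 cup × 17/6 × 262 g/cup ÷ 1000 g/kg ≈ 0.2 kg
chicken stock: 1 cup × 17/6 × 240 mL/cup = 680.0 mL
quinoa: 250 g × 17/6 ÷ 28.35 g/oz ≈ 25.0 oz

tomato paste: 0.2 kg; chicken stock: 680.0 mL; quinoa: 25.0 oz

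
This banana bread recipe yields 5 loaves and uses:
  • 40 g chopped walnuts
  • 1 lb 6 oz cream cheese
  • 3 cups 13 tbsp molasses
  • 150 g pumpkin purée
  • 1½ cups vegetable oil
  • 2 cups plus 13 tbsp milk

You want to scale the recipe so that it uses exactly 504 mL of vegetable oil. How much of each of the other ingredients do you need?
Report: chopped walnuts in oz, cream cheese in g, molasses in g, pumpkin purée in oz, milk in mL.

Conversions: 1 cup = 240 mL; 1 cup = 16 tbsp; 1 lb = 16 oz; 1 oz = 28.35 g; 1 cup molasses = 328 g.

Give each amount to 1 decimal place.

The original recipe has 360 mL of vegetable oil, so the scaling factor is 504 ÷ 360 = 7/5 = 1.4.
chopped walnuts: 40 g × 7/5 ÷ 28.35 g/oz ≈ 2.0 oz
cream cheese: (1 lb + 6 oz = 1.375 lb) × 7/5 × 16 oz/lb × 28.35 g/oz ≈ 873.2 g
molasses: (3 cup + 13 tbsp = 3.8125 cup) × 7/5 × 328 g/cup = 1750.7 g
pumpkin purée: 150 g × 7/5 ÷ 28.35 g/oz ≈ 7.4 oz
milk: (2 cup + 13 tbsp = 2.8125 cup) × 7/5 × 240 mL/cup = 945.0 mL

chopped walnuts: 2.0 oz; cream cheese: 873.2 g; molasses: 1750.7 g; pumpkin purée: 7.4 oz; milk: 945.0 mL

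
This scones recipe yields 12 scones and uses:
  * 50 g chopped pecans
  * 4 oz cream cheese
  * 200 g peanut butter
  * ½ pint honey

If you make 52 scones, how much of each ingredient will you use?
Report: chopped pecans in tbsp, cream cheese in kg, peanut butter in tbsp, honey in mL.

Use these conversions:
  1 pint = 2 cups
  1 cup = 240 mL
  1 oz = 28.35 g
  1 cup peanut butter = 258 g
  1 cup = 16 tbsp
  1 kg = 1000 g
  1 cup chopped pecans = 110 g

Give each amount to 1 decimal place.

chopped pecans: 31.5 tbsp; cream cheese: 0.5 kg; peanut butter: 53.7 tbsp; honey: 1040.0 mL

Scaling factor: 52/12 = 13/3.
chopped pecans: 50 g × 13/3 ÷ 110 g/cup × 16 tbsp/cup ≈ 31.5 tbsp
cream cheese: 4 oz × 13/3 × 28.35 g/oz ÷ 1000 g/kg ≈ 0.5 kg
peanut butter: 200 g × 13/3 ÷ 258 g/cup × 16 tbsp/cup ≈ 53.7 tbsp
honey: 0.5 pint × 13/3 × 2 cup/pint × 240 mL/cup = 1040.0 mL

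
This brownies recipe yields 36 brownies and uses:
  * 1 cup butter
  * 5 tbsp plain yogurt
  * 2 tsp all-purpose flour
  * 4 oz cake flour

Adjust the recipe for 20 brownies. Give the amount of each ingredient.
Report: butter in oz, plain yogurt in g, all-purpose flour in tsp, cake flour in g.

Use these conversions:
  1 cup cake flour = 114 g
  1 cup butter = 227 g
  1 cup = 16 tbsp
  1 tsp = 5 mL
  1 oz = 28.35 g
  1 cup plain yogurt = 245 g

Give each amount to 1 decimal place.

Scaling factor: 20/36 = 5/9.
butter: 1 cup × 5/9 × 227 g/cup ÷ 28.35 g/oz ≈ 4.4 oz
plain yogurt: 5 tbsp × 5/9 ÷ 16 tbsp/cup × 245 g/cup ≈ 42.5 g
all-purpose flour: 2 tsp × 5/9 ≈ 1.1 tsp
cake flour: 4 oz × 5/9 × 28.35 g/oz = 63.0 g

butter: 4.4 oz; plain yogurt: 42.5 g; all-purpose flour: 1.1 tsp; cake flour: 63.0 g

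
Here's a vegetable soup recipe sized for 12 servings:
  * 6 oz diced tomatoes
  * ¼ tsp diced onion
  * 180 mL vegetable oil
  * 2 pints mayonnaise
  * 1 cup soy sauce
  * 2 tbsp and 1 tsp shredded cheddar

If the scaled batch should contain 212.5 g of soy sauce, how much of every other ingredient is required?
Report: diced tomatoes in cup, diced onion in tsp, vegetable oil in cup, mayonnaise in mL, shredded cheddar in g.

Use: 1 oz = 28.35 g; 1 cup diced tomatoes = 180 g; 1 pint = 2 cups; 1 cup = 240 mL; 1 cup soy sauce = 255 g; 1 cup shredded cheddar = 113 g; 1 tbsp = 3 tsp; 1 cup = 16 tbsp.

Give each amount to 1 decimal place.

The original recipe has 255 g of soy sauce, so the scaling factor is 212.5 ÷ 255 = 5/6.
diced tomatoes: 6 oz × 5/6 × 28.35 g/oz ÷ 180 g/cup ≈ 0.8 cup
diced onion: 0.25 tsp × 5/6 ≈ 0.2 tsp
vegetable oil: 180 mL × 5/6 ÷ 240 mL/cup ≈ 0.6 cup
mayonnaise: 2 pint × 5/6 × 2 cup/pint × 240 mL/cup = 800.0 mL
shredded cheddar: (2 tbsp + 1 tsp = 7/3 tbsp) × 5/6 ÷ 16 tbsp/cup × 113 g/cup ≈ 13.7 g

diced tomatoes: 0.8 cup; diced onion: 0.2 tsp; vegetable oil: 0.6 cup; mayonnaise: 800.0 mL; shredded cheddar: 13.7 g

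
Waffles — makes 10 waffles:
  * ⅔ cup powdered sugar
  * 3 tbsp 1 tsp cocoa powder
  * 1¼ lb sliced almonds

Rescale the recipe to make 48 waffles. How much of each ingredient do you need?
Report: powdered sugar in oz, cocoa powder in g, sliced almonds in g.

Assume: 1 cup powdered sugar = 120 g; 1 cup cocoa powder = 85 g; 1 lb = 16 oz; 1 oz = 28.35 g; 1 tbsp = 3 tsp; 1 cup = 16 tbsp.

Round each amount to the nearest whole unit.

Scaling factor: 48/10 = 24/5 = 4.8.
powdered sugar: 2/3 cup × 24/5 × 120 g/cup ÷ 28.35 g/oz ≈ 14 oz
cocoa powder: (3 tbsp + 1 tsp = 10/3 tbsp) × 24/5 ÷ 16 tbsp/cup × 85 g/cup = 85 g
sliced almonds: 1.25 lb × 24/5 × 16 oz/lb × 28.35 g/oz ≈ 2722 g

powdered sugar: 14 oz; cocoa powder: 85 g; sliced almonds: 2722 g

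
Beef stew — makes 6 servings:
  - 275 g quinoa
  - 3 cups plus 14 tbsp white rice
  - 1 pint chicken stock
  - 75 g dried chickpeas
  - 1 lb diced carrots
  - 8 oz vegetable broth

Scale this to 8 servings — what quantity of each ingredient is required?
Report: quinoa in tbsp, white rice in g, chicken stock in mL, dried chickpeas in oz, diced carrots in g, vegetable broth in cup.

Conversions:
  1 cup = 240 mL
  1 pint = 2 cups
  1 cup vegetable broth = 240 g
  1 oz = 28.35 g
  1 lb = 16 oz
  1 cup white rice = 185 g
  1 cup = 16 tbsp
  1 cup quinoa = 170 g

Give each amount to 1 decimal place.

Scaling factor: 8/6 = 4/3.
quinoa: 275 g × 4/3 ÷ 170 g/cup × 16 tbsp/cup ≈ 34.5 tbsp
white rice: (3 cup + 14 tbsp = 3.875 cup) × 4/3 × 185 g/cup ≈ 955.8 g
chicken stock: 1 pint × 4/3 × 2 cup/pint × 240 mL/cup = 640.0 mL
dried chickpeas: 75 g × 4/3 ÷ 28.35 g/oz ≈ 3.5 oz
diced carrots: 1 lb × 4/3 × 16 oz/lb × 28.35 g/oz = 604.8 g
vegetable broth: 8 oz × 4/3 × 28.35 g/oz ÷ 240 g/cup ≈ 1.3 cup

quinoa: 34.5 tbsp; white rice: 955.8 g; chicken stock: 640.0 mL; dried chickpeas: 3.5 oz; diced carrots: 604.8 g; vegetable broth: 1.3 cup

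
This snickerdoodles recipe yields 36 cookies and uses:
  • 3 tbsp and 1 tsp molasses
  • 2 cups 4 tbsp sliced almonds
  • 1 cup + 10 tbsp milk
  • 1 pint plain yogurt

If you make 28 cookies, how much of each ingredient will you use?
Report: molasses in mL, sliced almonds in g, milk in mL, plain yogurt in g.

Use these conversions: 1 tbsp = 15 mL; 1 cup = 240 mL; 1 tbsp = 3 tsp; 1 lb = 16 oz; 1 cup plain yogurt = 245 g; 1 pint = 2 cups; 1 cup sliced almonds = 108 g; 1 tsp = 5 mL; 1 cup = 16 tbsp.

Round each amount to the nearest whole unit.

Scaling factor: 28/36 = 7/9.
molasses: (3 tbsp + 1 tsp = 10/3 tbsp) × 7/9 × 15 mL/tbsp ≈ 39 mL
sliced almonds: (2 cup + 4 tbsp = 2.25 cup) × 7/9 × 108 g/cup = 189 g
milk: (1 cup + 10 tbsp = 1.625 cup) × 7/9 × 240 mL/cup ≈ 303 mL
plain yogurt: 1 pint × 7/9 × 2 cup/pint × 245 g/cup ≈ 381 g

molasses: 39 mL; sliced almonds: 189 g; milk: 303 mL; plain yogurt: 381 g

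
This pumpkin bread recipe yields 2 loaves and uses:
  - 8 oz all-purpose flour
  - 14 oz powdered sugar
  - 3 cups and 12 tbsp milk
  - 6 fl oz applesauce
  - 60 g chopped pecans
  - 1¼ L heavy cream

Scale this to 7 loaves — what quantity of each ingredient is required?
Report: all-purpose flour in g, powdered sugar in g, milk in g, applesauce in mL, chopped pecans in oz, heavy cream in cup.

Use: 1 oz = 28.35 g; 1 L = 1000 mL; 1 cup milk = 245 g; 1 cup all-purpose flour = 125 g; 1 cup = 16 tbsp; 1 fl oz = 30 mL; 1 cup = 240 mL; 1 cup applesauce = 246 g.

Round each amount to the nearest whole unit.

Scaling factor: 7/2 = 3.5.
all-purpose flour: 8 oz × 7/2 × 28.35 g/oz ≈ 794 g
powdered sugar: 14 oz × 7/2 × 28.35 g/oz ≈ 1389 g
milk: (3 cup + 12 tbsp = 3.75 cup) × 7/2 × 245 g/cup ≈ 3216 g
applesauce: 6 fl oz × 7/2 × 30 mL/fl oz = 630 mL
chopped pecans: 60 g × 7/2 ÷ 28.35 g/oz ≈ 7 oz
heavy cream: 1.25 L × 7/2 × 1000 mL/L ÷ 240 mL/cup ≈ 18 cup

all-purpose flour: 794 g; powdered sugar: 1389 g; milk: 3216 g; applesauce: 630 mL; chopped pecans: 7 oz; heavy cream: 18 cup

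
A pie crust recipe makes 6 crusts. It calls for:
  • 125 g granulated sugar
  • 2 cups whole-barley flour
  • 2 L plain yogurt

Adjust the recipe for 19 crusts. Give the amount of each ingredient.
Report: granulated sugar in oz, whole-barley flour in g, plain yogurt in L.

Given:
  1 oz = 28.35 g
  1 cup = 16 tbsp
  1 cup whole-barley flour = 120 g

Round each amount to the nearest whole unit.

granulated sugar: 14 oz; whole-barley flour: 760 g; plain yogurt: 6 L

Scaling factor: 19/6.
granulated sugar: 125 g × 19/6 ÷ 28.35 g/oz ≈ 14 oz
whole-barley flour: 2 cup × 19/6 × 120 g/cup = 760 g
plain yogurt: 2 L × 19/6 ≈ 6 L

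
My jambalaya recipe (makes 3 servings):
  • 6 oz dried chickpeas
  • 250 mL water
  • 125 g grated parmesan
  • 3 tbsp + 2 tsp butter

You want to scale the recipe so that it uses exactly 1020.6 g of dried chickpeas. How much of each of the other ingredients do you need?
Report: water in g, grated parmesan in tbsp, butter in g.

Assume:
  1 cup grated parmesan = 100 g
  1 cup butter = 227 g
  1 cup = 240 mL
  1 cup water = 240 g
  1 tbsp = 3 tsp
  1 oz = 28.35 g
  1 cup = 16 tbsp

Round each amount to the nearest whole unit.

The original recipe has 170.1 g of dried chickpeas, so the scaling factor is 1020.6 ÷ 170.1 = 6.
water: 250 mL × 6 ÷ 240 mL/cup × 240 g/cup = 1500 g
grated parmesan: 125 g × 6 ÷ 100 g/cup × 16 tbsp/cup = 120 tbsp
butter: (3 tbsp + 2 tsp = 11/3 tbsp) × 6 ÷ 16 tbsp/cup × 227 g/cup ≈ 312 g

water: 1500 g; grated parmesan: 120 tbsp; butter: 312 g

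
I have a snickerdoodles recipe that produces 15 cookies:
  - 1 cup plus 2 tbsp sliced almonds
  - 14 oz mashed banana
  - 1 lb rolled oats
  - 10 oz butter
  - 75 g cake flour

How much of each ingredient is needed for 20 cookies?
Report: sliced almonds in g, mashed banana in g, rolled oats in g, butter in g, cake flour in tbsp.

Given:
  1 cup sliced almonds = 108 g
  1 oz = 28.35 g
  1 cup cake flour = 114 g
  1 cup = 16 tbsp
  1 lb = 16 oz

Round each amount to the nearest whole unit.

Scaling factor: 20/15 = 4/3.
sliced almonds: (1 cup + 2 tbsp = 1.125 cup) × 4/3 × 108 g/cup = 162 g
mashed banana: 14 oz × 4/3 × 28.35 g/oz ≈ 529 g
rolled oats: 1 lb × 4/3 × 16 oz/lb × 28.35 g/oz ≈ 605 g
butter: 10 oz × 4/3 × 28.35 g/oz = 378 g
cake flour: 75 g × 4/3 ÷ 114 g/cup × 16 tbsp/cup ≈ 14 tbsp

sliced almonds: 162 g; mashed banana: 529 g; rolled oats: 605 g; butter: 378 g; cake flour: 14 tbsp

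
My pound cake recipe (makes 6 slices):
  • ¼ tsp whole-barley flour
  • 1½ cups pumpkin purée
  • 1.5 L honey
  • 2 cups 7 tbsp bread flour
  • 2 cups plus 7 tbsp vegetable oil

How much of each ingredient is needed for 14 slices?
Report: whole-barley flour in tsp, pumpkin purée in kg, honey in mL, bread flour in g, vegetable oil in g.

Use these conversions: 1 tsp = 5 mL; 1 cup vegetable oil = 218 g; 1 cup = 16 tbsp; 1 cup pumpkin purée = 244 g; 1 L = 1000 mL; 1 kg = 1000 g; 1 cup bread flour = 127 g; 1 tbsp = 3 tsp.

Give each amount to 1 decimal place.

Scaling factor: 14/6 = 7/3.
whole-barley flour: 0.25 tsp × 7/3 ≈ 0.6 tsp
pumpkin purée: 1.5 cup × 7/3 × 244 g/cup ÷ 1000 g/kg ≈ 0.9 kg
honey: 1.5 L × 7/3 × 1000 mL/L = 3500.0 mL
bread flour: (2 cup + 7 tbsp = 2.4375 cup) × 7/3 × 127 g/cup ≈ 722.3 g
vegetable oil: (2 cup + 7 tbsp = 2.4375 cup) × 7/3 × 218 g/cup ≈ 1239.9 g

whole-barley flour: 0.6 tsp; pumpkin purée: 0.9 kg; honey: 3500.0 mL; bread flour: 722.3 g; vegetable oil: 1239.9 g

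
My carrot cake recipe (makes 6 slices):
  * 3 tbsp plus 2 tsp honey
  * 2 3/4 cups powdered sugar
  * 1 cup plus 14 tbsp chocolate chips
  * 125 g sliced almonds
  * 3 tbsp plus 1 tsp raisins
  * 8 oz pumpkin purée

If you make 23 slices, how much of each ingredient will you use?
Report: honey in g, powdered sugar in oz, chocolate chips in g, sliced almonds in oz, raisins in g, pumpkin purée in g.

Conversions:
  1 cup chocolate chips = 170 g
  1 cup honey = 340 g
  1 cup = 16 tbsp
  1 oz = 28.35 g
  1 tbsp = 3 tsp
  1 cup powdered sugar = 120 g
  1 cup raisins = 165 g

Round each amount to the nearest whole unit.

honey: 299 g; powdered sugar: 45 oz; chocolate chips: 1222 g; sliced almonds: 17 oz; raisins: 132 g; pumpkin purée: 869 g

Scaling factor: 23/6.
honey: (3 tbsp + 2 tsp = 11/3 tbsp) × 23/6 ÷ 16 tbsp/cup × 340 g/cup ≈ 299 g
powdered sugar: 2.75 cup × 23/6 × 120 g/cup ÷ 28.35 g/oz ≈ 45 oz
chocolate chips: (1 cup + 14 tbsp = 1.875 cup) × 23/6 × 170 g/cup ≈ 1222 g
sliced almonds: 125 g × 23/6 ÷ 28.35 g/oz ≈ 17 oz
raisins: (3 tbsp + 1 tsp = 10/3 tbsp) × 23/6 ÷ 16 tbsp/cup × 165 g/cup ≈ 132 g
pumpkin purée: 8 oz × 23/6 × 28.35 g/oz ≈ 869 g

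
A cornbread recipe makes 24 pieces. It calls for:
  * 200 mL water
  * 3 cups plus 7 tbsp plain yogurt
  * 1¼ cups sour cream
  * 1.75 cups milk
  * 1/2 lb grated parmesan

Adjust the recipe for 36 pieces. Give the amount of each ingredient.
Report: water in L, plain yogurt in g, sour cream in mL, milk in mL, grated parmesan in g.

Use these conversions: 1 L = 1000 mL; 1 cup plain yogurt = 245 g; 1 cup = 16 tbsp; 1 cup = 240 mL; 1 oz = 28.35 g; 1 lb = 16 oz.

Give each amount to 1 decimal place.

water: 0.3 L; plain yogurt: 1263.3 g; sour cream: 450.0 mL; milk: 630.0 mL; grated parmesan: 340.2 g

Scaling factor: 36/24 = 3/2 = 1.5.
water: 200 mL × 3/2 ÷ 1000 mL/L = 0.3 L
plain yogurt: (3 cup + 7 tbsp = 3.4375 cup) × 3/2 × 245 g/cup ≈ 1263.3 g
sour cream: 1.25 cup × 3/2 × 240 mL/cup = 450.0 mL
milk: 1.75 cup × 3/2 × 240 mL/cup = 630.0 mL
grated parmesan: 0.5 lb × 3/2 × 16 oz/lb × 28.35 g/oz = 340.2 g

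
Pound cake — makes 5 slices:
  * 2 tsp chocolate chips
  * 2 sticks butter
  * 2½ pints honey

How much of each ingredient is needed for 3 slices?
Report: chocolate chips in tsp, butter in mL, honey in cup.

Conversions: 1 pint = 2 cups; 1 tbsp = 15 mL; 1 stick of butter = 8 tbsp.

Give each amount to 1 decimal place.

Scaling factor: 3/5 = 0.6.
chocolate chips: 2 tsp × 3/5 = 1.2 tsp
butter: 2 stick × 3/5 × 8 tbsp/stick × 15 mL/tbsp = 144.0 mL
honey: 2.5 pint × 3/5 × 2 cup/pint = 3.0 cup

chocolate chips: 1.2 tsp; butter: 144.0 mL; honey: 3.0 cup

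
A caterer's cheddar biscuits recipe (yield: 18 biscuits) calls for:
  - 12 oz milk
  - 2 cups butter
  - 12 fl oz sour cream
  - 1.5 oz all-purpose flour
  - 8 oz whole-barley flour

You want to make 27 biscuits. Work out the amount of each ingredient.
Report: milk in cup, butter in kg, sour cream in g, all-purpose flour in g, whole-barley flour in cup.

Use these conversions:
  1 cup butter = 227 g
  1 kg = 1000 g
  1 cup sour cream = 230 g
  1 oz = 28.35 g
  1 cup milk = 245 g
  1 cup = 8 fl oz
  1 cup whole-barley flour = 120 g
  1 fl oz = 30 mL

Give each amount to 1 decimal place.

milk: 2.1 cup; butter: 0.7 kg; sour cream: 517.5 g; all-purpose flour: 63.8 g; whole-barley flour: 2.8 cup

Scaling factor: 27/18 = 3/2 = 1.5.
milk: 12 oz × 3/2 × 28.35 g/oz ÷ 245 g/cup ≈ 2.1 cup
butter: 2 cup × 3/2 × 227 g/cup ÷ 1000 g/kg ≈ 0.7 kg
sour cream: 12 fl oz × 3/2 ÷ 8 fl oz/cup × 230 g/cup = 517.5 g
all-purpose flour: 1.5 oz × 3/2 × 28.35 g/oz ≈ 63.8 g
whole-barley flour: 8 oz × 3/2 × 28.35 g/oz ÷ 120 g/cup ≈ 2.8 cup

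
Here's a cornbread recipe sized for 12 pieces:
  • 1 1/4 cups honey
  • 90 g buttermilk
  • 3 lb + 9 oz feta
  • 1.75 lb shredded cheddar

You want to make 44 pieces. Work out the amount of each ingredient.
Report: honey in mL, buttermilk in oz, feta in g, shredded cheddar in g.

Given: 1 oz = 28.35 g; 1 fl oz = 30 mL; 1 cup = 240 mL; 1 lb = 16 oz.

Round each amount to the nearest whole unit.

honey: 1100 mL; buttermilk: 12 oz; feta: 5925 g; shredded cheddar: 2911 g

Scaling factor: 44/12 = 11/3.
honey: 1.25 cup × 11/3 × 240 mL/cup = 1100 mL
buttermilk: 90 g × 11/3 ÷ 28.35 g/oz ≈ 12 oz
feta: (3 lb + 9 oz = 3.5625 lb) × 11/3 × 16 oz/lb × 28.35 g/oz ≈ 5925 g
shredded cheddar: 1.75 lb × 11/3 × 16 oz/lb × 28.35 g/oz ≈ 2911 g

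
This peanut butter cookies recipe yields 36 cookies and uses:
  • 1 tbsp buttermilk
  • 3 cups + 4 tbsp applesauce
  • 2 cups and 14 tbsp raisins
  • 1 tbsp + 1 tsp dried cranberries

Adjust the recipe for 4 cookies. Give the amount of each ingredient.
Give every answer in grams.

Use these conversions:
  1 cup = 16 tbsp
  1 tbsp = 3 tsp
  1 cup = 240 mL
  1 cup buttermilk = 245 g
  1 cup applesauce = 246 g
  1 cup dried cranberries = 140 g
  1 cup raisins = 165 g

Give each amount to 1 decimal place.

Scaling factor: 4/36 = 1/9.
buttermilk: 1 tbsp × 1/9 ÷ 16 tbsp/cup × 245 g/cup ≈ 1.7 g
applesauce: (3 cup + 4 tbsp = 3.25 cup) × 1/9 × 246 g/cup ≈ 88.8 g
raisins: (2 cup + 14 tbsp = 2.875 cup) × 1/9 × 165 g/cup ≈ 52.7 g
dried cranberries: (1 tbsp + 1 tsp = 4/3 tbsp) × 1/9 ÷ 16 tbsp/cup × 140 g/cup ≈ 1.3 g

buttermilk: 1.7 g; applesauce: 88.8 g; raisins: 52.7 g; dried cranberries: 1.3 g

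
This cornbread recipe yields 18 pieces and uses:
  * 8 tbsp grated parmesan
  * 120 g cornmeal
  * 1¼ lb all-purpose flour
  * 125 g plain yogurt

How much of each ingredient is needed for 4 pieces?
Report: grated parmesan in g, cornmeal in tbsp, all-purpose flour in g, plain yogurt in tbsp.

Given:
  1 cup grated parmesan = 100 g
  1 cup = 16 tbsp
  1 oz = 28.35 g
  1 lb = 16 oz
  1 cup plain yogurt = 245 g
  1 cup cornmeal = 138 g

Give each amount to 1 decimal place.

Scaling factor: 4/18 = 2/9.
grated parmesan: 8 tbsp × 2/9 ÷ 16 tbsp/cup × 100 g/cup ≈ 11.1 g
cornmeal: 120 g × 2/9 ÷ 138 g/cup × 16 tbsp/cup ≈ 3.1 tbsp
all-purpose flour: 1.25 lb × 2/9 × 16 oz/lb × 28.35 g/oz = 126.0 g
plain yogurt: 125 g × 2/9 ÷ 245 g/cup × 16 tbsp/cup ≈ 1.8 tbsp

grated parmesan: 11.1 g; cornmeal: 3.1 tbsp; all-purpose flour: 126.0 g; plain yogurt: 1.8 tbsp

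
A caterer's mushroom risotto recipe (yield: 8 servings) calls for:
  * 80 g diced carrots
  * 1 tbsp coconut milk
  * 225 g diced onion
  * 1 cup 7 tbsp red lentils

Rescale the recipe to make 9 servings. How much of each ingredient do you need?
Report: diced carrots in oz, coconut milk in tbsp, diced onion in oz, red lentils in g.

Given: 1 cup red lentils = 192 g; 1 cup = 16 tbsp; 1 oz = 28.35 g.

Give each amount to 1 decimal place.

Scaling factor: 9/8 = 1.125.
diced carrots: 80 g × 9/8 ÷ 28.35 g/oz ≈ 3.2 oz
coconut milk: 1 tbsp × 9/8 ≈ 1.1 tbsp
diced onion: 225 g × 9/8 ÷ 28.35 g/oz ≈ 8.9 oz
red lentils: (1 cup + 7 tbsp = 1.4375 cup) × 9/8 × 192 g/cup = 310.5 g

diced carrots: 3.2 oz; coconut milk: 1.1 tbsp; diced onion: 8.9 oz; red lentils: 310.5 g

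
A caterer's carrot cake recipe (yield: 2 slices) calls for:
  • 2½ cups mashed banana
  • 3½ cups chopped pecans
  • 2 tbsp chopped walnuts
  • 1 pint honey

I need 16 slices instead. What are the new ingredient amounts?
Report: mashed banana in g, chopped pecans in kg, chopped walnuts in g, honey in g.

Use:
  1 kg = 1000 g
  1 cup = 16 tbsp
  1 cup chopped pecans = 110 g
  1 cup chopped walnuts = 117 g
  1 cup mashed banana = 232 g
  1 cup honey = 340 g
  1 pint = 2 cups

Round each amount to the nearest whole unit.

Scaling factor: 16/2 = 8.
mashed banana: 2.5 cup × 8 × 232 g/cup = 4640 g
chopped pecans: 3.5 cup × 8 × 110 g/cup ÷ 1000 g/kg ≈ 3 kg
chopped walnuts: 2 tbsp × 8 ÷ 16 tbsp/cup × 117 g/cup = 117 g
honey: 1 pint × 8 × 2 cup/pint × 340 g/cup = 5440 g

mashed banana: 4640 g; chopped pecans: 3 kg; chopped walnuts: 117 g; honey: 5440 g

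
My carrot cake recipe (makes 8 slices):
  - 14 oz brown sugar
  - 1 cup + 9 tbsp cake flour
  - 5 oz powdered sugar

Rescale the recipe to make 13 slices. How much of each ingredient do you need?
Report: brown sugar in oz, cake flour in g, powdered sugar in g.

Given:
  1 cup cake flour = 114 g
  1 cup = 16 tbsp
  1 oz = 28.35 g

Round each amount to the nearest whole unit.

brown sugar: 23 oz; cake flour: 289 g; powdered sugar: 230 g

Scaling factor: 13/8 = 1.625.
brown sugar: 14 oz × 13/8 ≈ 23 oz
cake flour: (1 cup + 9 tbsp = 1.5625 cup) × 13/8 × 114 g/cup ≈ 289 g
powdered sugar: 5 oz × 13/8 × 28.35 g/oz ≈ 230 g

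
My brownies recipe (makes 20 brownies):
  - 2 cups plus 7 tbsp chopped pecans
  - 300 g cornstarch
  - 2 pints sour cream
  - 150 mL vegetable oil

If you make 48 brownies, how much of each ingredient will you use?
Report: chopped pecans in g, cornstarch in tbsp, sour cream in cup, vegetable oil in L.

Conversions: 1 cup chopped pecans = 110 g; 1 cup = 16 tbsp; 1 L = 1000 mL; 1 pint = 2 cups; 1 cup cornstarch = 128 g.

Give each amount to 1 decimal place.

chopped pecans: 643.5 g; cornstarch: 90.0 tbsp; sour cream: 9.6 cup; vegetable oil: 0.4 L

Scaling factor: 48/20 = 12/5 = 2.4.
chopped pecans: (2 cup + 7 tbsp = 2.4375 cup) × 12/5 × 110 g/cup = 643.5 g
cornstarch: 300 g × 12/5 ÷ 128 g/cup × 16 tbsp/cup = 90.0 tbsp
sour cream: 2 pint × 12/5 × 2 cup/pint = 9.6 cup
vegetable oil: 150 mL × 12/5 ÷ 1000 mL/L ≈ 0.4 L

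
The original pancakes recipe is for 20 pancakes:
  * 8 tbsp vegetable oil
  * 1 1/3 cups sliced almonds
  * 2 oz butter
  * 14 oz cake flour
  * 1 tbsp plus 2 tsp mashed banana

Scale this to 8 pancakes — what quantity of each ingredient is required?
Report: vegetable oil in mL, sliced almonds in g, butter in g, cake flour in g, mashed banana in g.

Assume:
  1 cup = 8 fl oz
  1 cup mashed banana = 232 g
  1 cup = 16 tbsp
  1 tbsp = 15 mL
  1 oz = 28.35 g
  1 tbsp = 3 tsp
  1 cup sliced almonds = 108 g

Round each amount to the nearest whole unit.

Scaling factor: 8/20 = 2/5 = 0.4.
vegetable oil: 8 tbsp × 2/5 × 15 mL/tbsp = 48 mL
sliced almonds: 4/3 cup × 2/5 × 108 g/cup ≈ 58 g
butter: 2 oz × 2/5 × 28.35 g/oz ≈ 23 g
cake flour: 14 oz × 2/5 × 28.35 g/oz ≈ 159 g
mashed banana: (1 tbsp + 2 tsp = 5/3 tbsp) × 2/5 ÷ 16 tbsp/cup × 232 g/cup ≈ 10 g

vegetable oil: 48 mL; sliced almonds: 58 g; butter: 23 g; cake flour: 159 g; mashed banana: 10 g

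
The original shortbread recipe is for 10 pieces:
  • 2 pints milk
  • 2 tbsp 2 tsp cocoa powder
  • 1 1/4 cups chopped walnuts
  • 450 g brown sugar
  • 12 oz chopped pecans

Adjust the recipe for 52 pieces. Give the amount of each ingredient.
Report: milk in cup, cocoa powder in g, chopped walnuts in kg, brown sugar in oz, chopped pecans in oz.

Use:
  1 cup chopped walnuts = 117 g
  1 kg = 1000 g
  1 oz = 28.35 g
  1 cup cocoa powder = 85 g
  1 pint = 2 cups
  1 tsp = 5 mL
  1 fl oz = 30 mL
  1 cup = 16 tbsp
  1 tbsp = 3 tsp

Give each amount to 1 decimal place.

Scaling factor: 52/10 = 26/5 = 5.2.
milk: 2 pint × 26/5 × 2 cup/pint = 20.8 cup
cocoa powder: (2 tbsp + 2 tsp = 8/3 tbsp) × 26/5 ÷ 16 tbsp/cup × 85 g/cup ≈ 73.7 g
chopped walnuts: 1.25 cup × 26/5 × 117 g/cup ÷ 1000 g/kg ≈ 0.8 kg
brown sugar: 450 g × 26/5 ÷ 28.35 g/oz ≈ 82.5 oz
chopped pecans: 12 oz × 26/5 = 62.4 oz

milk: 20.8 cup; cocoa powder: 73.7 g; chopped walnuts: 0.8 kg; brown sugar: 82.5 oz; chopped pecans: 62.4 oz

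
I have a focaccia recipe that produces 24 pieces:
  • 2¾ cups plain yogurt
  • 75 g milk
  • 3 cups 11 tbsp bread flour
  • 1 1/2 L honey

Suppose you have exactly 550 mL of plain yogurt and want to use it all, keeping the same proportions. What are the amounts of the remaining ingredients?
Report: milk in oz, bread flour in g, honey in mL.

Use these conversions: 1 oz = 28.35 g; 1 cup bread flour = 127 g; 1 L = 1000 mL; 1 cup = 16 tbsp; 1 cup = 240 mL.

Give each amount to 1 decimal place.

milk: 2.2 oz; bread flour: 390.3 g; honey: 1250.0 mL

The original recipe has 660 mL of plain yogurt, so the scaling factor is 550 ÷ 660 = 5/6.
milk: 75 g × 5/6 ÷ 28.35 g/oz ≈ 2.2 oz
bread flour: (3 cup + 11 tbsp = 3.6875 cup) × 5/6 × 127 g/cup ≈ 390.3 g
honey: 1.5 L × 5/6 × 1000 mL/L = 1250.0 mL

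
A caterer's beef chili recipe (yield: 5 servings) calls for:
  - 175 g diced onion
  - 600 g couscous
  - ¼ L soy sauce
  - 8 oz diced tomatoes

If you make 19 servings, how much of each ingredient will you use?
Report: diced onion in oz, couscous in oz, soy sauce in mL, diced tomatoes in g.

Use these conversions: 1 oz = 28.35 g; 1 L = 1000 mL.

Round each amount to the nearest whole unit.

diced onion: 23 oz; couscous: 80 oz; soy sauce: 950 mL; diced tomatoes: 862 g

Scaling factor: 19/5 = 3.8.
diced onion: 175 g × 19/5 ÷ 28.35 g/oz ≈ 23 oz
couscous: 600 g × 19/5 ÷ 28.35 g/oz ≈ 80 oz
soy sauce: 0.25 L × 19/5 × 1000 mL/L = 950 mL
diced tomatoes: 8 oz × 19/5 × 28.35 g/oz ≈ 862 g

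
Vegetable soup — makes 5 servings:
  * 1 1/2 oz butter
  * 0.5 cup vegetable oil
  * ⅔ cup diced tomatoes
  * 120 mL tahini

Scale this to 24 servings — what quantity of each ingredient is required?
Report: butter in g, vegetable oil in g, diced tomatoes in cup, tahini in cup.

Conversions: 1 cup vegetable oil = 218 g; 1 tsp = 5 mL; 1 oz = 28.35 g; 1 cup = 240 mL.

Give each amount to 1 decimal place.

Scaling factor: 24/5 = 4.8.
butter: 1.5 oz × 24/5 × 28.35 g/oz ≈ 204.1 g
vegetable oil: 0.5 cup × 24/5 × 218 g/cup = 523.2 g
diced tomatoes: 2/3 cup × 24/5 = 3.2 cup
tahini: 120 mL × 24/5 ÷ 240 mL/cup = 2.4 cup

butter: 204.1 g; vegetable oil: 523.2 g; diced tomatoes: 3.2 cup; tahini: 2.4 cup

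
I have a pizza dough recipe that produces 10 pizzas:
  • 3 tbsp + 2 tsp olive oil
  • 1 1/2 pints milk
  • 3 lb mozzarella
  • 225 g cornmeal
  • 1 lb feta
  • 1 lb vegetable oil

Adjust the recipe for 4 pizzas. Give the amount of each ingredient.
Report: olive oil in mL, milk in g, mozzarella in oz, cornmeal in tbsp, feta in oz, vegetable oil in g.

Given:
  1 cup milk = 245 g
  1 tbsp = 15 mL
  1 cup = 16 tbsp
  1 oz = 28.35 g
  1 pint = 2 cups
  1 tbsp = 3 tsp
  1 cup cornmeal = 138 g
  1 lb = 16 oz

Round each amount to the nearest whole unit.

olive oil: 22 mL; milk: 294 g; mozzarella: 19 oz; cornmeal: 10 tbsp; feta: 6 oz; vegetable oil: 181 g

Scaling factor: 4/10 = 2/5 = 0.4.
olive oil: (3 tbsp + 2 tsp = 11/3 tbsp) × 2/5 × 15 mL/tbsp = 22 mL
milk: 1.5 pint × 2/5 × 2 cup/pint × 245 g/cup = 294 g
mozzarella: 3 lb × 2/5 × 16 oz/lb ≈ 19 oz
cornmeal: 225 g × 2/5 ÷ 138 g/cup × 16 tbsp/cup ≈ 10 tbsp
feta: 1 lb × 2/5 × 16 oz/lb ≈ 6 oz
vegetable oil: 1 lb × 2/5 × 16 oz/lb × 28.35 g/oz ≈ 181 g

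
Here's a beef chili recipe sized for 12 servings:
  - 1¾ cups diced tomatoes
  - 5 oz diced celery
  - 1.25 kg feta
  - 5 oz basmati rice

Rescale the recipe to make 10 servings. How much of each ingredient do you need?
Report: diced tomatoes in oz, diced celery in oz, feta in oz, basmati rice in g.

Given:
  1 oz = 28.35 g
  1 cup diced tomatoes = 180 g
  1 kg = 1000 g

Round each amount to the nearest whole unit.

Scaling factor: 10/12 = 5/6.
diced tomatoes: 1.75 cup × 5/6 × 180 g/cup ÷ 28.35 g/oz ≈ 9 oz
diced celery: 5 oz × 5/6 ≈ 4 oz
feta: 1.25 kg × 5/6 × 1000 g/kg ÷ 28.35 g/oz ≈ 37 oz
basmati rice: 5 oz × 5/6 × 28.35 g/oz ≈ 118 g

diced tomatoes: 9 oz; diced celery: 4 oz; feta: 37 oz; basmati rice: 118 g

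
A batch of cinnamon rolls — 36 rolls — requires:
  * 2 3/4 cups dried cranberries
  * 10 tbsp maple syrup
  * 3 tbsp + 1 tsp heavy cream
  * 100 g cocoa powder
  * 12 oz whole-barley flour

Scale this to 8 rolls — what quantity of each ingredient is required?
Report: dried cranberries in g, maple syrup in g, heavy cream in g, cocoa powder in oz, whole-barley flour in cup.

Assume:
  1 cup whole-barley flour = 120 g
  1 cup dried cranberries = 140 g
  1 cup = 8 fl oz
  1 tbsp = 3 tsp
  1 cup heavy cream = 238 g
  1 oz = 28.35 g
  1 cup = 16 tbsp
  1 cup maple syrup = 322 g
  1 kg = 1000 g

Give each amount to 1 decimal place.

dried cranberries: 85.6 g; maple syrup: 44.7 g; heavy cream: 11.0 g; cocoa powder: 0.8 oz; whole-barley flour: 0.6 cup

Scaling factor: 8/36 = 2/9.
dried cranberries: 2.75 cup × 2/9 × 140 g/cup ≈ 85.6 g
maple syrup: 10 tbsp × 2/9 ÷ 16 tbsp/cup × 322 g/cup ≈ 44.7 g
heavy cream: (3 tbsp + 1 tsp = 10/3 tbsp) × 2/9 ÷ 16 tbsp/cup × 238 g/cup ≈ 11.0 g
cocoa powder: 100 g × 2/9 ÷ 28.35 g/oz ≈ 0.8 oz
whole-barley flour: 12 oz × 2/9 × 28.35 g/oz ÷ 120 g/cup ≈ 0.6 cup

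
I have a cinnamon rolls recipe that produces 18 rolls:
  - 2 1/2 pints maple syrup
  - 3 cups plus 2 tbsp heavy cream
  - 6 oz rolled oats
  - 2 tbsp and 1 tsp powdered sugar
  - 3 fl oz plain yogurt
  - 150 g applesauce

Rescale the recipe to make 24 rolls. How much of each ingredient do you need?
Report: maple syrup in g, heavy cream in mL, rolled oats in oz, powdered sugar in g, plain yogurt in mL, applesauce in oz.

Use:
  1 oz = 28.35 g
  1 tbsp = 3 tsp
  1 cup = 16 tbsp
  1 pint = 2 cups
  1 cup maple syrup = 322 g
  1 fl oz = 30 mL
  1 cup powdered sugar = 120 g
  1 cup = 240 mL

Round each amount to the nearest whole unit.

maple syrup: 2147 g; heavy cream: 1000 mL; rolled oats: 8 oz; powdered sugar: 23 g; plain yogurt: 120 mL; applesauce: 7 oz

Scaling factor: 24/18 = 4/3.
maple syrup: 2.5 pint × 4/3 × 2 cup/pint × 322 g/cup ≈ 2147 g
heavy cream: (3 cup + 2 tbsp = 3.125 cup) × 4/3 × 240 mL/cup = 1000 mL
rolled oats: 6 oz × 4/3 = 8 oz
powdered sugar: (2 tbsp + 1 tsp = 7/3 tbsp) × 4/3 ÷ 16 tbsp/cup × 120 g/cup ≈ 23 g
plain yogurt: 3 fl oz × 4/3 × 30 mL/fl oz = 120 mL
applesauce: 150 g × 4/3 ÷ 28.35 g/oz ≈ 7 oz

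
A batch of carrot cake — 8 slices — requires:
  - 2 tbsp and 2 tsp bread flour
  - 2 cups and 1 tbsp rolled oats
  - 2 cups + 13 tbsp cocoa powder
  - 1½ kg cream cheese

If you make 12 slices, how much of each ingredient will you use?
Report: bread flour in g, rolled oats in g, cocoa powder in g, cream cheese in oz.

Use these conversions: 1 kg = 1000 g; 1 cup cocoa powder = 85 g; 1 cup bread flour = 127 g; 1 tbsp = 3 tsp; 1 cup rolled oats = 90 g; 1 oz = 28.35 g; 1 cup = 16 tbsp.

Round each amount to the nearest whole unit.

Scaling factor: 12/8 = 3/2 = 1.5.
bread flour: (2 tbsp + 2 tsp = 8/3 tbsp) × 3/2 ÷ 16 tbsp/cup × 127 g/cup ≈ 32 g
rolled oats: (2 cup + 1 tbsp = 2.0625 cup) × 3/2 × 90 g/cup ≈ 278 g
cocoa powder: (2 cup + 13 tbsp = 2.8125 cup) × 3/2 × 85 g/cup ≈ 359 g
cream cheese: 1.5 kg × 3/2 × 1000 g/kg ÷ 28.35 g/oz ≈ 79 oz

bread flour: 32 g; rolled oats: 278 g; cocoa powder: 359 g; cream cheese: 79 oz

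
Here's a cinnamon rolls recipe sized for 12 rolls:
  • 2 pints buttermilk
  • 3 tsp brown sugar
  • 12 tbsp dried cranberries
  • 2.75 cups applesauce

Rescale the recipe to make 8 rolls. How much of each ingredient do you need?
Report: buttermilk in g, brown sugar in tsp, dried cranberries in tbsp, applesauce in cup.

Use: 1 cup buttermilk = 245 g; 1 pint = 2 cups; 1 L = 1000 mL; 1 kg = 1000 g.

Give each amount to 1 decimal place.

Scaling factor: 8/12 = 2/3.
buttermilk: 2 pint × 2/3 × 2 cup/pint × 245 g/cup ≈ 653.3 g
brown sugar: 3 tsp × 2/3 = 2.0 tsp
dried cranberries: 12 tbsp × 2/3 = 8.0 tbsp
applesauce: 2.75 cup × 2/3 ≈ 1.8 cup

buttermilk: 653.3 g; brown sugar: 2.0 tsp; dried cranberries: 8.0 tbsp; applesauce: 1.8 cup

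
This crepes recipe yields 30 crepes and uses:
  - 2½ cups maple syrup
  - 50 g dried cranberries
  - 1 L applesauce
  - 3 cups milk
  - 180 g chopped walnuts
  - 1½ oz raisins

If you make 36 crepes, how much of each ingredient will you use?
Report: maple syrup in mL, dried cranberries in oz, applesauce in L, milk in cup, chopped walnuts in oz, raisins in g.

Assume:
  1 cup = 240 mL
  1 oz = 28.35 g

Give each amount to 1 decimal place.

Scaling factor: 36/30 = 6/5 = 1.2.
maple syrup: 2.5 cup × 6/5 × 240 mL/cup = 720.0 mL
dried cranberries: 50 g × 6/5 ÷ 28.35 g/oz ≈ 2.1 oz
applesauce: 1 L × 6/5 = 1.2 L
milk: 3 cup × 6/5 = 3.6 cup
chopped walnuts: 180 g × 6/5 ÷ 28.35 g/oz ≈ 7.6 oz
raisins: 1.5 oz × 6/5 × 28.35 g/oz ≈ 51.0 g

maple syrup: 720.0 mL; dried cranberries: 2.1 oz; applesauce: 1.2 L; milk: 3.6 cup; chopped walnuts: 7.6 oz; raisins: 51.0 g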